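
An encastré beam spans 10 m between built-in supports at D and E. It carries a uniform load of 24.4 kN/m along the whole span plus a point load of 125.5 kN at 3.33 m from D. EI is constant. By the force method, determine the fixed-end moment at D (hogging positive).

M_D = 389.3 kN·m

Take the two fixed-end moments M_D, M_E as redundants; the released structure is the simple span DE.
Simple-span end rotations at D and E under the given loads:
  at D: UDL 24.4: wL³/(24EI) = 1017/EI
  at E: UDL 24.4: wL³/(24EI) = 1017/EI
  at D: point load 125.5 at a = 3.33: Pab(L + b)/(6LEI) = 774.5/EI
  at E: point load 125.5 at a = 3.33: Pab(L + a)/(6LEI) = 619.3/EI
  θ_D0 = 1791/EI,  θ_E0 = 1636/EI
Flexibility coefficients: a unit moment at one end gives L/(3EI) there and L/(6EI) at the far end, so f₁₁ = f₂₂ = 3.333/EI and f₁₂ = f₂₁ = 1.667/EI.
Compatibility — zero rotation at each built-in end:
  3.333 M_D + 1.667 M_E = 1791
  1.667 M_D + 3.333 M_E = 1636
Solving the pair gives M_D = 389.3 kN·m and M_E = 296.2 kN·m (hogging).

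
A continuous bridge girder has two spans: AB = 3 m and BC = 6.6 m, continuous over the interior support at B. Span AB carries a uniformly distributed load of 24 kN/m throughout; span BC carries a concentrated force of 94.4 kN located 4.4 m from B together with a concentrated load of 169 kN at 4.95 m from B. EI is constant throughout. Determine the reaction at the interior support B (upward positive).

Take M_B as the redundant. Released structure: two simple spans AB and BC with a hinge at B.
Rotations at B on the released spans (each span's end-slope, ×1/EI):
  span AB: UDL 24: wL³/(24EI) = 27/EI
  span BC: point load 94.4 at a = 4.4: Pab(L + b)/(6LEI) = 203.1/EI
  span BC: point load 169 at a = 4.95: Pab(L + b)/(6LEI) = 287.6/EI
  relative rotation θ_0 = (27 + 490.6)/EI = 517.6/EI
A unit hogging moment at B produces rotation L₁/(3EI) + L₂/(3EI) = 3.2/EI.
Compatibility: M_B·(L₁+L₂)/(3EI) = θ_0, giving M_B = 161.8 kN·m (hogging).
Span AB, ΣM about A with M_B applied at B: R_B^{AB}·3 = 108 + 161.8, so R_B^{AB} = 89.92 kN and R_A = 72 − 89.92 = -17.92 kN.
Span BC, ΣM about C: R_B^{BC}·6.6 = 486.5 + 161.8, so R_B^{BC} = 98.23 kN and R_C = 263.4 − 98.23 = 165.2 kN.
R_B = 89.92 + 98.23 = 188.1 kN.

R_B = 188.1 kN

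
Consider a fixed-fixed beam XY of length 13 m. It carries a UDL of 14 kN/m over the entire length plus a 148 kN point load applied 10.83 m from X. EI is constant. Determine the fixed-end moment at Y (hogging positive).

M_Y = 420.1 kN·m

Release both end moments; the primary structure is a simply-supported span XY with redundants M_X and M_Y.
End rotations of the released simple span under the applied load (×1/EI):
  at X: UDL 14: wL³/(24EI) = 1282/EI
  at Y: UDL 14: wL³/(24EI) = 1282/EI
  at X: point load 148 at a = 10.83: Pab(L + b)/(6LEI) = 676.5/EI
  at Y: point load 148 at a = 10.83: Pab(L + a)/(6LEI) = 1063/EI
  θ_X0 = 1958/EI,  θ_Y0 = 2344/EI
Flexibility coefficients: a unit moment at one end gives L/(3EI) there and L/(6EI) at the far end, so f₁₁ = f₂₂ = 4.333/EI and f₁₂ = f₂₁ = 2.167/EI.
Compatibility — zero rotation at each built-in end:
  4.333 M_X + 2.167 M_Y = 1958
  2.167 M_X + 4.333 M_Y = 2344
Solving the pair gives M_X = 241.8 kN·m and M_Y = 420.1 kN·m (hogging).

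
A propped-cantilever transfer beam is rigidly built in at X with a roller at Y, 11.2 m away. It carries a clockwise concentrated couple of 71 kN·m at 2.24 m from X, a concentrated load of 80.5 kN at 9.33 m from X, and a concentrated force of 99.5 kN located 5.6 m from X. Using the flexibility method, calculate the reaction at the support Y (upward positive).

R_Y = 95.04 kN

Remove the prop at Y; the released (primary) structure is a cantilever built in at X.
Primary-structure tip deflection at Y by superposition:
  clockwise couple 71 at a = 2.24: M₀a(2L − a)/(2EI) = 1603/EI
  point load 80.5 at a = 9.33: Pa²(3L − a)/(6EI) = 28345/EI
  point load 99.5 at a = 5.6: Pa²(3L − a)/(6EI) = 14561/EI
  δ_0 = 44510/EI
Tip deflection under a unit load at Y: L³/(3EI) = 468.3/EI.
Compatibility at Y: δ_0 − R_Y·δ_{YY} = 0, so R_Y = 44510/468.3 = 95.04 kN.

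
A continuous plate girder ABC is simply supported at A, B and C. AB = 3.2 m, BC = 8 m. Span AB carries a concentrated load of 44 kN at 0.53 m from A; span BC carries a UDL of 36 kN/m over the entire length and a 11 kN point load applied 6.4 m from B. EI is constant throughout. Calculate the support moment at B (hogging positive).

M_B = 215 kN·m

Take M_B as the redundant. Released structure: two simple spans AB and BC with a hinge at B.
End slopes at the hinge B, treating each span as simply supported:
  span AB: point load 44 at a = 0.53: Pab(L + a)/(6LEI) = 12.1/EI
  span BC: UDL 36: wL³/(24EI) = 768/EI
  span BC: point load 11 at a = 6.4: Pab(L + b)/(6LEI) = 22.53/EI
  relative rotation θ_0 = (12.1 + 790.5)/EI = 802.6/EI
A unit hogging moment at B produces rotation L₁/(3EI) + L₂/(3EI) = 3.733/EI.
Compatibility: M_B·(L₁+L₂)/(3EI) = θ_0, giving M_B = 215 kN·m (hogging).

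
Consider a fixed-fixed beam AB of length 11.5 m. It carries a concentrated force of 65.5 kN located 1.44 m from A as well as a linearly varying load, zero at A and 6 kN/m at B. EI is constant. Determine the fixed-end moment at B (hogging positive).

M_B = 50.01 kN·m

Release both end moments; the primary structure is a simply-supported span AB with redundants M_A and M_B.
Simple-span end rotations at A and B under the given loads:
  at A: point load 65.5 at a = 1.44: Pab(L + b)/(6LEI) = 296.5/EI
  at B: point load 65.5 at a = 1.44: Pab(L + a)/(6LEI) = 177.9/EI
  at A: triangular load, peak 6: 7w₀L³/(360EI) = 177.4/EI
  at B: triangular load, peak 6: w₀L³/(45EI) = 202.8/EI
  θ_A0 = 473.9/EI,  θ_B0 = 380.7/EI
Flexibility coefficients: a unit moment at one end gives L/(3EI) there and L/(6EI) at the far end, so f₁₁ = f₂₂ = 3.833/EI and f₁₂ = f₂₁ = 1.917/EI.
Compatibility — zero rotation at each built-in end:
  3.833 M_A + 1.917 M_B = 473.9
  1.917 M_A + 3.833 M_B = 380.7
Solving the pair gives M_A = 98.63 kN·m and M_B = 50.01 kN·m (hogging).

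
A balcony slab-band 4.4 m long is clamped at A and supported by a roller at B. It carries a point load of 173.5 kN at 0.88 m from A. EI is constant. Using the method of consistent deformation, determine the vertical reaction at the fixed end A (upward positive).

Take the reaction at B as the redundant and release it; the primary structure is a cantilever fixed at A.
Deflection at B on the released cantilever, summing each load's contribution:
  point load 173.5 at a = 0.88: Pa²(3L − a)/(6EI) = 275.9/EI
Tip deflection under a unit load at B: L³/(3EI) = 28.39/EI.
The prop prevents deflection at B: R_B = δ_0/δ_{BB} = 275.9/28.39 = 9.716 kN.
Vertical equilibrium: R_A = ΣP − R_B = 173.5 − 9.716 = 163.8 kN.

R_A = 163.8 kN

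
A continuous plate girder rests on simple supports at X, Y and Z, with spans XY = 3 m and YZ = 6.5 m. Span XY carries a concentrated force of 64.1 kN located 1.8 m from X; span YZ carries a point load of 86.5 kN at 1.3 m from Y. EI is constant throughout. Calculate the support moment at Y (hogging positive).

M_Y = 67.06 kN·m

Insert a hinge at Y; M_Y is the redundant, and each span becomes simply supported.
End slopes at the hinge Y, treating each span as simply supported:
  span XY: point load 64.1 at a = 1.8: Pab(L + a)/(6LEI) = 36.92/EI
  span YZ: point load 86.5 at a = 1.3: Pab(L + b)/(6LEI) = 175.4/EI
  relative rotation θ_0 = (36.92 + 175.4)/EI = 212.3/EI
A unit hogging moment at Y produces rotation L₁/(3EI) + L₂/(3EI) = 3.167/EI.
Slope continuity at Y: θ_0 = M_Y·3.167/EI, so M_Y = 212.3/3.167 = 67.06 kN·m (hogging).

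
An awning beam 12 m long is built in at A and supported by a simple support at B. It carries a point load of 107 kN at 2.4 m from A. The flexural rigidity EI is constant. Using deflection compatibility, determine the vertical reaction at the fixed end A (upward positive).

Choose R_B as the redundant. The primary structure is the cantilever fixed at A.
Free-end deflection of the primary structure under the applied loading (downward +):
  point load 107 at a = 2.4: Pa²(3L − a)/(6EI) = 3451/EI
Tip deflection under a unit load at B: L³/(3EI) = 576/EI.
Compatibility at B: δ_0 − R_B·δ_{BB} = 0, so R_B = 3451/576 = 5.992 kN.
Vertical equilibrium: R_A = ΣP − R_B = 107 − 5.992 = 101 kN.

R_A = 101 kN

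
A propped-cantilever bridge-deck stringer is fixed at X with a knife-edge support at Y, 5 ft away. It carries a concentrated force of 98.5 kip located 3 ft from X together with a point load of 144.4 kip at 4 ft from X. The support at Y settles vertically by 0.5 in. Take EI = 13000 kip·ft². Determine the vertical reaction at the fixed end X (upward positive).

Remove the prop at Y; the released (primary) structure is a cantilever built in at X.
Downward deflection at the released point Y due to the loads:
  point load 98.5 at a = 3: Pa²(3L − a)/(6EI) = 1773/EI
  point load 144.4 at a = 4: Pa²(3L − a)/(6EI) = 4236/EI
  δ_0 = 6009/EI
Tip deflection under a unit load at Y: L³/(3EI) = 41.67/EI.
With EI = 13000 kip·ft²: δ_0 = 0.46221 ft and δ_{YY} = 0.003205 ft/kip.
Compatibility — the beam at Y must follow the support down by 0.04167 ft: δ_0 − R_Y·δ_{YY} = 0.04167, so R_Y = (0.46221 − 0.04167)/0.003205 = 131.2 kip.
Vertical equilibrium: R_X = ΣP − R_Y = 242.9 − 131.2 = 111.7 kip.

R_X = 111.7 kip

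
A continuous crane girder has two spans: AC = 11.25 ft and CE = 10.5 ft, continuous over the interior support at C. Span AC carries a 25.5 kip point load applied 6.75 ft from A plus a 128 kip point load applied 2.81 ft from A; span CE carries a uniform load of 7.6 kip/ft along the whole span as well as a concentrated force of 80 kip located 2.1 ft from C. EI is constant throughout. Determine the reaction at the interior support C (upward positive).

R_C = 192.5 kip

Take M_C as the redundant. Released structure: two simple spans AC and CE with a hinge at C.
End slopes at the hinge C, treating each span as simply supported:
  span AC: point load 25.5 at a = 6.75: Pab(L + a)/(6LEI) = 206.6/EI
  span AC: point load 128 at a = 2.81: Pab(L + a)/(6LEI) = 632.3/EI
  span CE: UDL 7.6: wL³/(24EI) = 366.6/EI
  span CE: point load 80 at a = 2.1: Pab(L + b)/(6LEI) = 423.4/EI
  relative rotation θ_0 = (838.9 + 789.9)/EI = 1629/EI
A unit hogging moment at C produces rotation L₁/(3EI) + L₂/(3EI) = 7.25/EI.
Compatibility: M_C·(L₁+L₂)/(3EI) = θ_0, giving M_C = 224.7 kip·ft (hogging).
Span AC, ΣM about A with M_C applied at C: R_C^{AC}·11.25 = 531.8 + 224.7, so R_C^{AC} = 67.24 kip and R_A = 153.5 − 67.24 = 86.26 kip.
Span CE, ΣM about E: R_C^{CE}·10.5 = 1091 + 224.7, so R_C^{CE} = 125.3 kip and R_E = 159.8 − 125.3 = 34.5 kip.
R_C = 67.24 + 125.3 = 192.5 kip.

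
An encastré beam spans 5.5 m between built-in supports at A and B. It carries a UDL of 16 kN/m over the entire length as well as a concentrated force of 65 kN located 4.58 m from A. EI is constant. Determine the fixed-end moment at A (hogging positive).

M_A = 48.66 kN·m

Take the two fixed-end moments M_A, M_B as redundants; the released structure is the simple span AB.
On the primary (simply-supported) span, the end slopes from the loading are:
  at A: UDL 16: wL³/(24EI) = 110.9/EI
  at B: UDL 16: wL³/(24EI) = 110.9/EI
  at A: point load 65 at a = 4.58: Pab(L + b)/(6LEI) = 53.28/EI
  at B: point load 65 at a = 4.58: Pab(L + a)/(6LEI) = 83.66/EI
  θ_A0 = 164.2/EI,  θ_B0 = 194.6/EI
Flexibility coefficients: a unit moment at one end gives L/(3EI) there and L/(6EI) at the far end, so f₁₁ = f₂₂ = 1.833/EI and f₁₂ = f₂₁ = 0.9167/EI.
Compatibility — zero rotation at each built-in end:
  1.833 M_A + 0.9167 M_B = 164.2
  0.9167 M_A + 1.833 M_B = 194.6
Solving the pair gives M_A = 48.66 kN·m and M_B = 81.8 kN·m (hogging).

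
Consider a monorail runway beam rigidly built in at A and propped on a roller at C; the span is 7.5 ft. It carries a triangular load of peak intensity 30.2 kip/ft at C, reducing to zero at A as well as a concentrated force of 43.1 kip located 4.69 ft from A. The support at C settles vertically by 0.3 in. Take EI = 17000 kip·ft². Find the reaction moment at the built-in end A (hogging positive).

M_A = 173.8 kip·ft

Choose R_C as the redundant. The primary structure is the cantilever fixed at A.
Primary-structure tip deflection at C by superposition:
  triangular load, peak 30.2 at the free end: 11w₀L⁴/(120EI) = 8759/EI
  point load 43.1 at a = 4.69: Pa²(3L − a)/(6EI) = 2814/EI
  δ_0 = 11573/EI
Flexibility coefficient — unit upward force at C: δ_{CC} = L³/(3EI) = 140.6/EI.
With EI = 17000 kip·ft²: δ_0 = 0.68078 ft and δ_{CC} = 0.008272 ft/kip.
Compatibility — the beam at C must follow the support down by 0.025 ft: δ_0 − R_C·δ_{CC} = 0.025, so R_C = (0.68078 − 0.025)/0.008272 = 79.28 kip.
Moment equilibrium about A: M_A = Σ(load moments about A) − R_C·L = 768.4 − 79.28×7.5 = 173.8 kip·ft.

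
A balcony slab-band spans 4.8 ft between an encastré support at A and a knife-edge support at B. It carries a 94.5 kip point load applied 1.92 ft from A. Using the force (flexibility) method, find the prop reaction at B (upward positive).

R_B = 19.66 kip

Release the roller at B. Primary structure: cantilever fixed at A.
Downward deflection at the released point B due to the loads:
  point load 94.5 at a = 1.92: Pa²(3L − a)/(6EI) = 724.6/EI
Tip deflection under a unit load at B: L³/(3EI) = 36.86/EI.
Compatibility at B: δ_0 − R_B·δ_{BB} = 0, so R_B = 724.6/36.86 = 19.66 kip.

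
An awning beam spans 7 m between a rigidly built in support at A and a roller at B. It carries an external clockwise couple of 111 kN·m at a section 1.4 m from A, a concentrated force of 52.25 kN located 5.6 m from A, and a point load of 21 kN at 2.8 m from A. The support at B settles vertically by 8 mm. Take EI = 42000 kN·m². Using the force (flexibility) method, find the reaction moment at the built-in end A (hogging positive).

Choose R_B as the redundant. The primary structure is the cantilever fixed at A.
Free-end deflection of the primary structure under the applied loading (downward +):
  clockwise couple 111 at a = 1.4: M₀a(2L − a)/(2EI) = 979/EI
  point load 52.25 at a = 5.6: Pa²(3L − a)/(6EI) = 4206/EI
  point load 21 at a = 2.8: Pa²(3L − a)/(6EI) = 499.4/EI
  δ_0 = 5684/EI
Flexibility coefficient — unit upward force at B: δ_{BB} = L³/(3EI) = 114.3/EI.
With EI = 42000 kN·m²: δ_0 = 0.13533 m and δ_{BB} = 0.002722 m/kN.
Compatibility — the beam at B must follow the support down by 0.008 m: δ_0 − R_B·δ_{BB} = 0.008, so R_B = (0.13533 − 0.008)/0.002722 = 46.78 kN.
Moment equilibrium about A: M_A = Σ(load moments about A) − R_B·L = 462.4 − 46.78×7 = 135 kN·m.

M_A = 135 kN·m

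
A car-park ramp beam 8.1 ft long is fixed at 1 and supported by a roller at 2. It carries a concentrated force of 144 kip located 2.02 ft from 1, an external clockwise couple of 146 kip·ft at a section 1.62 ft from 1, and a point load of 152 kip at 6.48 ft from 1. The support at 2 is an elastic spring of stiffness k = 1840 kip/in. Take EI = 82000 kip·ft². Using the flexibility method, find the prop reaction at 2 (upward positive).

Take the reaction at 2 as the redundant and release it; the primary structure is a cantilever fixed at 1.
Primary-structure tip deflection at 2 by superposition:
  point load 144 at a = 2.02: Pa²(3L − a)/(6EI) = 2182/EI
  clockwise couple 146 at a = 1.62: M₀a(2L − a)/(2EI) = 1724/EI
  point load 152 at a = 6.48: Pa²(3L − a)/(6EI) = 18956/EI
  δ_0 = 22862/EI
Flexibility coefficient — unit upward force at 2: δ_{22} = L³/(3EI) = 177.1/EI.
With EI = 82000 kip·ft²: δ_0 = 0.27881 ft and δ_{22} = 0.00216 ft/kip.
Compatibility — the spring shortens by R_2/k under the reaction it provides: δ_0 − R_2·δ_{22} = R_2/k. With 1/k = 1/(1840×12) ft/kip = 0.000045 ft/kip, R_2 = δ_0 / (δ_{22} + 1/k) = 0.27881 / (0.00216 + 0.000045) = 126.4 kip.

R_2 = 126.4 kip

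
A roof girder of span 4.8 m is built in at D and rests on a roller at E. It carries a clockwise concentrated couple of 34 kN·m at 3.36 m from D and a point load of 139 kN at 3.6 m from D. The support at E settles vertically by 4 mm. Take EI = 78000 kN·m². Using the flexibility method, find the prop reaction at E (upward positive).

R_E = 89.17 kN

Remove the prop at E; the released (primary) structure is a cantilever built in at D.
Deflection at E on the released cantilever, summing each load's contribution:
  clockwise couple 34 at a = 3.36: M₀a(2L − a)/(2EI) = 356.4/EI
  point load 139 at a = 3.6: Pa²(3L − a)/(6EI) = 3243/EI
  δ_0 = 3599/EI
Flexibility coefficient — unit upward force at E: δ_{EE} = L³/(3EI) = 36.86/EI.
With EI = 78000 kN·m²: δ_0 = 0.046141 m and δ_{EE} = 0.000473 m/kN.
Compatibility — the beam at E must follow the support down by 0.004 m: δ_0 − R_E·δ_{EE} = 0.004, so R_E = (0.046141 − 0.004)/0.000473 = 89.17 kN.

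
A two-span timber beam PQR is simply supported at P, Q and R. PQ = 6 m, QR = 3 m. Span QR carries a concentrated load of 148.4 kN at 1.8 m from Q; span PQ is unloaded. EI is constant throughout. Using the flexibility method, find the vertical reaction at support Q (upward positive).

Insert a hinge at Q; M_Q is the redundant, and each span becomes simply supported.
Rotations at Q on the released spans (each span's end-slope, ×1/EI):
  span QR: point load 148.4 at a = 1.8: Pab(L + b)/(6LEI) = 74.79/EI
  relative rotation θ_0 = (0 + 74.79)/EI = 74.79/EI
A unit hogging moment at Q produces rotation L₁/(3EI) + L₂/(3EI) = 3/EI.
Slope continuity at Q: θ_0 = M_Q·3/EI, so M_Q = 74.79/3 = 24.93 kN·m (hogging).
Span PQ, ΣM about P with M_Q applied at Q: R_Q^{PQ}·6 = 0 + 24.93, so R_Q^{PQ} = 4.155 kN and R_P = 0 − 4.155 = -4.155 kN.
Span QR, ΣM about R: R_Q^{QR}·3 = 178.1 + 24.93, so R_Q^{QR} = 67.67 kN and R_R = 148.4 − 67.67 = 80.73 kN.
R_Q = 4.155 + 67.67 = 71.83 kN.

R_Q = 71.83 kN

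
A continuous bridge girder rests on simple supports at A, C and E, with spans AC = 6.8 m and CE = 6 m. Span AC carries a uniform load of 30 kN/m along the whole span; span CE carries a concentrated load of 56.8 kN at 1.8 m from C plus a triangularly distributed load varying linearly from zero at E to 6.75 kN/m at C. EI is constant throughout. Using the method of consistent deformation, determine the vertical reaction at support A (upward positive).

R_A = 83.14 kN

Take M_C as the redundant. Released structure: two simple spans AC and CE with a hinge at C.
Discontinuity in slope at C on the released structure — sum the simple-span end rotations:
  span AC: UDL 30: wL³/(24EI) = 393/EI
  span CE: point load 56.8 at a = 1.8: Pab(L + b)/(6LEI) = 121.7/EI
  span CE: triangular load, peak 6.75: w₀L³/(45EI) = 32.4/EI
  relative rotation θ_0 = (393 + 154.1)/EI = 547.1/EI
A unit hogging moment at C produces rotation L₁/(3EI) + L₂/(3EI) = 4.267/EI.
Compatibility: M_C·(L₁+L₂)/(3EI) = θ_0, giving M_C = 128.2 kN·m (hogging).
Span AC, ΣM about A with M_C applied at C: R_C^{AC}·6.8 = 693.6 + 128.2, so R_C^{AC} = 120.9 kN and R_A = 204 − 120.9 = 83.14 kN.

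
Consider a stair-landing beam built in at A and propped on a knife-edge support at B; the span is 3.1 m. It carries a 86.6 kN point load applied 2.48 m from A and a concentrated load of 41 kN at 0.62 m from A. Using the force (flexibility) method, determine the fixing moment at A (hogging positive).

Remove the prop at B; the released (primary) structure is a cantilever built in at A.
Downward deflection at the released point B due to the loads:
  point load 86.6 at a = 2.48: Pa²(3L − a)/(6EI) = 605.4/EI
  point load 41 at a = 0.62: Pa²(3L − a)/(6EI) = 22.8/EI
  δ_0 = 628.2/EI
Tip deflection under a unit load at B: L³/(3EI) = 9.93/EI.
The prop prevents deflection at B: R_B = δ_0/δ_{BB} = 628.2/9.93 = 63.26 kN.
Moment equilibrium about A: M_A = Σ(load moments about A) − R_B·L = 240.2 − 63.26×3.1 = 44.07 kN·m.

M_A = 44.07 kN·m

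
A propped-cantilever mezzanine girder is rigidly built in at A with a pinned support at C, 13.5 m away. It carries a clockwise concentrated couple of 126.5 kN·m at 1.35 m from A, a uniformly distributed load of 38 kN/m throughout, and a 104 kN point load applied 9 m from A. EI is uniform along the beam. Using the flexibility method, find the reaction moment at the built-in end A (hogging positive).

M_A = 1164 kN·m

Choose R_C as the redundant. The primary structure is the cantilever fixed at A.
Deflection at C on the released cantilever, summing each load's contribution:
  clockwise couple 126.5 at a = 1.35: M₀a(2L − a)/(2EI) = 2190/EI
  UDL 38: wL⁴/(8EI) = 157772/EI
  point load 104 at a = 9: Pa²(3L − a)/(6EI) = 44226/EI
  δ_0 = 204188/EI
Tip deflection under a unit load at C: L³/(3EI) = 820.1/EI.
Compatibility at C: δ_0 − R_C·δ_{CC} = 0, so R_C = 204188/820.1 = 249 kN.
Moment equilibrium about A: M_A = Σ(load moments about A) − R_C·L = 4525 − 249×13.5 = 1164 kN·m.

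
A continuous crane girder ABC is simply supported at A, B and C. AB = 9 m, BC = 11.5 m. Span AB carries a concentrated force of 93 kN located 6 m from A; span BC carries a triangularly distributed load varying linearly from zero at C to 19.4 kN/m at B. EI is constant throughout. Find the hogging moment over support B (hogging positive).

M_B = 164 kN·m

Release continuity at B by inserting a hinge; the redundant is the internal moment M_B. The primary structure is two simply-supported spans AB and BC.
Rotations at B on the released spans (each span's end-slope, ×1/EI):
  span AB: point load 93 at a = 6: Pab(L + a)/(6LEI) = 465/EI
  span BC: triangular load, peak 19.4: w₀L³/(45EI) = 655.7/EI
  relative rotation θ_0 = (465 + 655.7)/EI = 1121/EI
A unit hogging moment at B produces rotation L₁/(3EI) + L₂/(3EI) = 6.833/EI.
Slope continuity at B: θ_0 = M_B·6.833/EI, so M_B = 1121/6.833 = 164 kN·m (hogging).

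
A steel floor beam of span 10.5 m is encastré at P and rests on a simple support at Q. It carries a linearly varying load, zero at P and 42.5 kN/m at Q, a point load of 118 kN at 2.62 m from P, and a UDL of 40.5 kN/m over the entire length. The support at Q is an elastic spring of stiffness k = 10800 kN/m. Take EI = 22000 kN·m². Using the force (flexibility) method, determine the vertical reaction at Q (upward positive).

R_Q = 290.8 kN

Release the roller at Q. Primary structure: cantilever fixed at P.
Deflection at Q on the released cantilever, summing each load's contribution:
  triangular load, peak 42.5 at the free end: 11w₀L⁴/(120EI) = 47354/EI
  point load 118 at a = 2.62: Pa²(3L − a)/(6EI) = 3899/EI
  UDL 40.5: wL⁴/(8EI) = 61535/EI
  δ_0 = 112788/EI
Tip deflection under a unit load at Q: L³/(3EI) = 385.9/EI.
With EI = 22000 kN·m²: δ_0 = 5.1267 m and δ_{QQ} = 0.01754 m/kN.
Compatibility — the spring shortens by R_Q/k under the reaction it provides: δ_0 − R_Q·δ_{QQ} = R_Q/k. With 1/k = 0.000093 m/kN, R_Q = δ_0 / (δ_{QQ} + 1/k) = 5.1267 / (0.01754 + 0.000093) = 290.8 kN.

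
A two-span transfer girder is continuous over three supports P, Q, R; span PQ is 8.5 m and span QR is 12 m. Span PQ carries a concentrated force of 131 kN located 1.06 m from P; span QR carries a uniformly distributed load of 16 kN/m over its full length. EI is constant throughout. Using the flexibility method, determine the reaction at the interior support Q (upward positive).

Insert a hinge at Q; M_Q is the redundant, and each span becomes simply supported.
End slopes at the hinge Q, treating each span as simply supported:
  span PQ: point load 131 at a = 1.06: Pab(L + a)/(6LEI) = 193.7/EI
  span QR: UDL 16: wL³/(24EI) = 1152/EI
  relative rotation θ_0 = (193.7 + 1152)/EI = 1346/EI
A unit hogging moment at Q produces rotation L₁/(3EI) + L₂/(3EI) = 6.833/EI.
Slope continuity at Q: θ_0 = M_Q·6.833/EI, so M_Q = 1346/6.833 = 196.9 kN·m (hogging).
Span PQ, ΣM about P with M_Q applied at Q: R_Q^{PQ}·8.5 = 138.9 + 196.9, so R_Q^{PQ} = 39.5 kN and R_P = 131 − 39.5 = 91.5 kN.
Span QR, ΣM about R: R_Q^{QR}·12 = 1152 + 196.9, so R_Q^{QR} = 112.4 kN and R_R = 192 − 112.4 = 79.59 kN.
R_Q = 39.5 + 112.4 = 151.9 kN.

R_Q = 151.9 kN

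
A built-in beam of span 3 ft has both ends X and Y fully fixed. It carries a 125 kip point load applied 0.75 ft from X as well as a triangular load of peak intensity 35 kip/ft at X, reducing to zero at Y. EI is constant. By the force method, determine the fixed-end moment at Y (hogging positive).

Release both end moments; the primary structure is a simply-supported span XY with redundants M_X and M_Y.
Simple-span end rotations at X and Y under the given loads:
  at X: point load 125 at a = 0.75: Pab(L + b)/(6LEI) = 61.52/EI
  at Y: point load 125 at a = 0.75: Pab(L + a)/(6LEI) = 43.95/EI
  at X: triangular load, peak 35: w₀L³/(45EI) = 21/EI
  at Y: triangular load, peak 35: 7w₀L³/(360EI) = 18.38/EI
  θ_X0 = 82.52/EI,  θ_Y0 = 62.32/EI
Flexibility coefficients: a unit moment at one end gives L/(3EI) there and L/(6EI) at the far end, so f₁₁ = f₂₂ = 1/EI and f₁₂ = f₂₁ = 0.5/EI.
Compatibility — zero rotation at each built-in end:
  1 M_X + 0.5 M_Y = 82.52
  0.5 M_X + 1 M_Y = 62.32
Solving the pair gives M_X = 68.48 kip·ft and M_Y = 28.08 kip·ft (hogging).

M_Y = 28.08 kip·ft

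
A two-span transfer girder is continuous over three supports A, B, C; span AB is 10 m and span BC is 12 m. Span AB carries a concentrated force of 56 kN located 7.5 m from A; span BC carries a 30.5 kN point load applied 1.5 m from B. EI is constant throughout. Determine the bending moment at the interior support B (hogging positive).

Release continuity at B by inserting a hinge; the redundant is the internal moment M_B. The primary structure is two simply-supported spans AB and BC.
Discontinuity in slope at B on the released structure — sum the simple-span end rotations:
  span AB: point load 56 at a = 7.5: Pab(L + a)/(6LEI) = 306.2/EI
  span BC: point load 30.5 at a = 1.5: Pab(L + b)/(6LEI) = 150.1/EI
  relative rotation θ_0 = (306.2 + 150.1)/EI = 456.4/EI
A unit hogging moment at B produces rotation L₁/(3EI) + L₂/(3EI) = 7.333/EI.
Compatibility: M_B·(L₁+L₂)/(3EI) = θ_0, giving M_B = 62.23 kN·m (hogging).

M_B = 62.23 kN·m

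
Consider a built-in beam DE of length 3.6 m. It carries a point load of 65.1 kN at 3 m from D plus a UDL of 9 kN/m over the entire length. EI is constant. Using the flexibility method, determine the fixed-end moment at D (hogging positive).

M_D = 15.14 kN·m

Release both end moments; the primary structure is a simply-supported span DE with redundants M_D and M_E.
Simple-span end rotations at D and E under the given loads:
  at D: point load 65.1 at a = 3: Pab(L + b)/(6LEI) = 22.79/EI
  at E: point load 65.1 at a = 3: Pab(L + a)/(6LEI) = 35.8/EI
  at D: UDL 9: wL³/(24EI) = 17.5/EI
  at E: UDL 9: wL³/(24EI) = 17.5/EI
  θ_D0 = 40.28/EI,  θ_E0 = 53.3/EI
Flexibility coefficients: a unit moment at one end gives L/(3EI) there and L/(6EI) at the far end, so f₁₁ = f₂₂ = 1.2/EI and f₁₂ = f₂₁ = 0.6/EI.
Compatibility — zero rotation at each built-in end:
  1.2 M_D + 0.6 M_E = 40.28
  0.6 M_D + 1.2 M_E = 53.3
Solving the pair gives M_D = 15.14 kN·m and M_E = 36.84 kN·m (hogging).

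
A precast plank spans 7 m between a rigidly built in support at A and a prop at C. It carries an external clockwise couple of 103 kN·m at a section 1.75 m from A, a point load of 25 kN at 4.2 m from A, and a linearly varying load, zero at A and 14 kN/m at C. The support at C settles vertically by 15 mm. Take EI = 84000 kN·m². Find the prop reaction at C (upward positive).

R_C = 36.39 kN

Remove the prop at C; the released (primary) structure is a cantilever built in at A.
Deflection at C on the released cantilever, summing each load's contribution:
  clockwise couple 103 at a = 1.75: M₀a(2L − a)/(2EI) = 1104/EI
  point load 25 at a = 4.2: Pa²(3L − a)/(6EI) = 1235/EI
  triangular load, peak 14 at the free end: 11w₀L⁴/(120EI) = 3081/EI
  δ_0 = 5420/EI
Tip deflection under a unit load at C: L³/(3EI) = 114.3/EI.
With EI = 84000 kN·m²: δ_0 = 0.064525 m and δ_{CC} = 0.001361 m/kN.
Compatibility — the beam at C must follow the support down by 0.015 m: δ_0 − R_C·δ_{CC} = 0.015, so R_C = (0.064525 − 0.015)/0.001361 = 36.39 kN.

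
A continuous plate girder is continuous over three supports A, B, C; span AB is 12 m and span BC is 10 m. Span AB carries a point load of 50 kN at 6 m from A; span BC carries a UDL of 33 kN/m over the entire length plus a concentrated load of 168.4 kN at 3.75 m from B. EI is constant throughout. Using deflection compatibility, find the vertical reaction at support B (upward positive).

Insert a hinge at B; M_B is the redundant, and each span becomes simply supported.
Rotations at B on the released spans (each span's end-slope, ×1/EI):
  span AB: point load 50 at a = 6: Pab(L + a)/(6LEI) = 450/EI
  span BC: UDL 33: wL³/(24EI) = 1375/EI
  span BC: point load 168.4 at a = 3.75: Pab(L + b)/(6LEI) = 1069/EI
  relative rotation θ_0 = (450 + 2444)/EI = 2894/EI
A unit hogging moment at B produces rotation L₁/(3EI) + L₂/(3EI) = 7.333/EI.
Compatibility: M_B·(L₁+L₂)/(3EI) = θ_0, giving M_B = 394.6 kN·m (hogging).
Span AB, ΣM about A with M_B applied at B: R_B^{AB}·12 = 300 + 394.6, so R_B^{AB} = 57.89 kN and R_A = 50 − 57.89 = -7.886 kN.
Span BC, ΣM about C: R_B^{BC}·10 = 2702 + 394.6, so R_B^{BC} = 309.7 kN and R_C = 498.4 − 309.7 = 188.7 kN.
R_B = 57.89 + 309.7 = 367.6 kN.

R_B = 367.6 kN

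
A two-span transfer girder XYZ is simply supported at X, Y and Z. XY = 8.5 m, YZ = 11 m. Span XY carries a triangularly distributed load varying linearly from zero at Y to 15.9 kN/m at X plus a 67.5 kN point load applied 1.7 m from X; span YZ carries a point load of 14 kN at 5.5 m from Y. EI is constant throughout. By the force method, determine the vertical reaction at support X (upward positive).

R_X = 90.87 kN

Take M_Y as the redundant. Released structure: two simple spans XY and YZ with a hinge at Y.
End slopes at the hinge Y, treating each span as simply supported:
  span XY: triangular load, peak 15.9: 7w₀L³/(360EI) = 189.9/EI
  span XY: point load 67.5 at a = 1.7: Pab(L + a)/(6LEI) = 156.1/EI
  span YZ: point load 14 at a = 5.5: Pab(L + b)/(6LEI) = 105.9/EI
  relative rotation θ_0 = (345.9 + 105.9)/EI = 451.8/EI
A unit hogging moment at Y produces rotation L₁/(3EI) + L₂/(3EI) = 6.5/EI.
Slope continuity at Y: θ_0 = M_Y·6.5/EI, so M_Y = 451.8/6.5 = 69.51 kN·m (hogging).
Span XY, ΣM about X with M_Y applied at Y: R_Y^{XY}·8.5 = 306.2 + 69.51, so R_Y^{XY} = 44.2 kN and R_X = 135.1 − 44.2 = 90.87 kN.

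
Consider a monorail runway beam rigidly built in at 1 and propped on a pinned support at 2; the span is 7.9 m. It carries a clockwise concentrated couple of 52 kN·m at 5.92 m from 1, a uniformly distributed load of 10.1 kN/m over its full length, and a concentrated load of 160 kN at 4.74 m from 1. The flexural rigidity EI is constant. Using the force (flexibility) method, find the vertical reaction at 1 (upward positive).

Release the roller at 2. Primary structure: cantilever fixed at 1.
Deflection at 2 on the released cantilever, summing each load's contribution:
  clockwise couple 52 at a = 5.92: M₀a(2L − a)/(2EI) = 1521/EI
  UDL 10.1: wL⁴/(8EI) = 4917/EI
  point load 160 at a = 4.74: Pa²(3L − a)/(6EI) = 11360/EI
  δ_0 = 17798/EI
Tip deflection under a unit load at 2: L³/(3EI) = 164.3/EI.
The prop prevents deflection at 2: R_2 = δ_0/δ_{22} = 17798/164.3 = 108.3 kN.
Vertical equilibrium: R_1 = ΣP − R_2 = 239.8 − 108.3 = 131.5 kN.

R_1 = 131.5 kN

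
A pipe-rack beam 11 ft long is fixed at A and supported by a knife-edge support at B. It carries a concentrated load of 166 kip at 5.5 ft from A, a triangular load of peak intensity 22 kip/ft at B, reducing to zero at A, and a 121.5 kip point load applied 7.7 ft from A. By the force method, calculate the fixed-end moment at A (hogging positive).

Choose R_B as the redundant. The primary structure is the cantilever fixed at A.
Downward deflection at the released point B due to the loads:
  point load 166 at a = 5.5: Pa²(3L − a)/(6EI) = 23015/EI
  triangular load, peak 22 at the free end: 11w₀L⁴/(120EI) = 29526/EI
  point load 121.5 at a = 7.7: Pa²(3L − a)/(6EI) = 30376/EI
  δ_0 = 82917/EI
Tip deflection under a unit load at B: L³/(3EI) = 443.7/EI.
The prop prevents deflection at B: R_B = δ_0/δ_{BB} = 82917/443.7 = 186.9 kip.
Moment equilibrium about A: M_A = Σ(load moments about A) − R_B·L = 2736 − 186.9×11 = 680.1 kip·ft.

M_A = 680.1 kip·ft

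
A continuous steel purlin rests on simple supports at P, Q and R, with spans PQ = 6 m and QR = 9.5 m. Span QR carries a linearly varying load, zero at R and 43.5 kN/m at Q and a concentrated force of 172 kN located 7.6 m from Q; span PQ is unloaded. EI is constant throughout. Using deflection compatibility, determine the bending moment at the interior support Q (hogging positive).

Insert a hinge at Q; M_Q is the redundant, and each span becomes simply supported.
End slopes at the hinge Q, treating each span as simply supported:
  span QR: triangular load, peak 43.5: w₀L³/(45EI) = 828.8/EI
  span QR: point load 172 at a = 7.6: Pab(L + b)/(6LEI) = 496.7/EI
  relative rotation θ_0 = (0 + 1326)/EI = 1326/EI
A unit hogging moment at Q produces rotation L₁/(3EI) + L₂/(3EI) = 5.167/EI.
Compatibility: M_Q·(L₁+L₂)/(3EI) = θ_0, giving M_Q = 256.6 kN·m (hogging).

M_Q = 256.6 kN·m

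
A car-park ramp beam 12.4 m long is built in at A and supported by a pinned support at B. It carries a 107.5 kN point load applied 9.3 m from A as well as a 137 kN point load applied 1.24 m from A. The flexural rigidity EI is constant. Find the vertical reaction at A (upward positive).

R_A = 174.5 kN

Release the roller at B. Primary structure: cantilever fixed at A.
Primary-structure tip deflection at B by superposition:
  point load 107.5 at a = 9.3: Pa²(3L − a)/(6EI) = 43234/EI
  point load 137 at a = 1.24: Pa²(3L − a)/(6EI) = 1263/EI
  δ_0 = 44497/EI
Tip deflection under a unit load at B: L³/(3EI) = 635.5/EI.
The prop prevents deflection at B: R_B = δ_0/δ_{BB} = 44497/635.5 = 70.01 kN.
Vertical equilibrium: R_A = ΣP − R_B = 244.5 − 70.01 = 174.5 kN.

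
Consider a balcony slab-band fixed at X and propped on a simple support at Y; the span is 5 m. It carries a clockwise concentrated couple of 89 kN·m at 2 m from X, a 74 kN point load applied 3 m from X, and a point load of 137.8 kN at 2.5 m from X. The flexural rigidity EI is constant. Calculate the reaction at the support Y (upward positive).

R_Y = 92.12 kN

Release the roller at Y. Primary structure: cantilever fixed at X.
Deflection at Y on the released cantilever, summing each load's contribution:
  clockwise couple 89 at a = 2: M₀a(2L − a)/(2EI) = 712/EI
  point load 74 at a = 3: Pa²(3L − a)/(6EI) = 1332/EI
  point load 137.8 at a = 2.5: Pa²(3L − a)/(6EI) = 1794/EI
  δ_0 = 3838/EI
Tip deflection under a unit load at Y: L³/(3EI) = 41.67/EI.
Compatibility at Y: δ_0 − R_Y·δ_{YY} = 0, so R_Y = 3838/41.67 = 92.12 kN.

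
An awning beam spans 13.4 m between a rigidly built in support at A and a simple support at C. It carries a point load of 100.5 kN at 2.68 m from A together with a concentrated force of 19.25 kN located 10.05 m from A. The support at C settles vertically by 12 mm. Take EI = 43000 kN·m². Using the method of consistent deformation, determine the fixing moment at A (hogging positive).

Choose R_C as the redundant. The primary structure is the cantilever fixed at A.
Downward deflection at the released point C due to the loads:
  point load 100.5 at a = 2.68: Pa²(3L − a)/(6EI) = 4514/EI
  point load 19.25 at a = 10.05: Pa²(3L − a)/(6EI) = 9770/EI
  δ_0 = 14284/EI
Flexibility coefficient — unit upward force at C: δ_{CC} = L³/(3EI) = 802/EI.
With EI = 43000 kN·m²: δ_0 = 0.33218 m and δ_{CC} = 0.018652 m/kN.
Compatibility — the beam at C must follow the support down by 0.012 m: δ_0 − R_C·δ_{CC} = 0.012, so R_C = (0.33218 − 0.012)/0.018652 = 17.17 kN.
Moment equilibrium about A: M_A = Σ(load moments about A) − R_C·L = 462.8 − 17.17×13.4 = 232.8 kN·m.

M_A = 232.8 kN·m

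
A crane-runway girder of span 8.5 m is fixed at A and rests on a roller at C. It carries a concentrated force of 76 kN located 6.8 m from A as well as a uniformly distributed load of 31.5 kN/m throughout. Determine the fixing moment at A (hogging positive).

Take the reaction at C as the redundant and release it; the primary structure is a cantilever fixed at A.
Downward deflection at the released point C due to the loads:
  point load 76 at a = 6.8: Pa²(3L − a)/(6EI) = 10953/EI
  UDL 31.5: wL⁴/(8EI) = 20554/EI
  δ_0 = 31507/EI
Flexibility coefficient — unit upward force at C: δ_{CC} = L³/(3EI) = 204.7/EI.
The prop prevents deflection at C: R_C = δ_0/δ_{CC} = 31507/204.7 = 153.9 kN.
Moment equilibrium about A: M_A = Σ(load moments about A) − R_C·L = 1655 − 153.9×8.5 = 346.5 kN·m.

M_A = 346.5 kN·m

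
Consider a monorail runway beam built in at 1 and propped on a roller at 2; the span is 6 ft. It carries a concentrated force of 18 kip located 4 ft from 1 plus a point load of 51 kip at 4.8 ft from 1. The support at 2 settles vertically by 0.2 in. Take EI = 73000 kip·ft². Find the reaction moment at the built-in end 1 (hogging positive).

M_1 = 146.8 kip·ft

Remove the prop at 2; the released (primary) structure is a cantilever built in at 1.
Downward deflection at the released point 2 due to the loads:
  point load 18 at a = 4: Pa²(3L − a)/(6EI) = 672/EI
  point load 51 at a = 4.8: Pa²(3L − a)/(6EI) = 2585/EI
  δ_0 = 3257/EI
Flexibility coefficient — unit upward force at 2: δ_{22} = L³/(3EI) = 72/EI.
With EI = 73000 kip·ft²: δ_0 = 0.044618 ft and δ_{22} = 0.000986 ft/kip.
Compatibility — the beam at 2 must follow the support down by 0.01667 ft: δ_0 − R_2·δ_{22} = 0.01667, so R_2 = (0.044618 − 0.01667)/0.000986 = 28.34 kip.
Moment equilibrium about 1: M_1 = Σ(load moments about 1) − R_2·L = 316.8 − 28.34×6 = 146.8 kip·ft.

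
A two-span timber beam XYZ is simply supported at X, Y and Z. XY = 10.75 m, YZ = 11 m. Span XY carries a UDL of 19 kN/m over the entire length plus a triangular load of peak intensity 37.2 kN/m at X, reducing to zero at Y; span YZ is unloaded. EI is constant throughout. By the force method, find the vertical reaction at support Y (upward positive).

R_Y = 216.5 kN

Take M_Y as the redundant. Released structure: two simple spans XY and YZ with a hinge at Y.
End slopes at the hinge Y, treating each span as simply supported:
  span XY: UDL 19: wL³/(24EI) = 983.5/EI
  span XY: triangular load, peak 37.2: 7w₀L³/(360EI) = 898.6/EI
  relative rotation θ_0 = (1882 + 0)/EI = 1882/EI
A unit hogging moment at Y produces rotation L₁/(3EI) + L₂/(3EI) = 7.25/EI.
Slope continuity at Y: θ_0 = M_Y·7.25/EI, so M_Y = 1882/7.25 = 259.6 kN·m (hogging).
Span XY, ΣM about X with M_Y applied at Y: R_Y^{XY}·10.75 = 1814 + 259.6, so R_Y^{XY} = 192.9 kN and R_X = 404.2 − 192.9 = 211.3 kN.
Span YZ, ΣM about Z: R_Y^{YZ}·11 = 0 + 259.6, so R_Y^{YZ} = 23.6 kN and R_Z = 0 − 23.6 = -23.6 kN.
R_Y = 192.9 + 23.6 = 216.5 kN.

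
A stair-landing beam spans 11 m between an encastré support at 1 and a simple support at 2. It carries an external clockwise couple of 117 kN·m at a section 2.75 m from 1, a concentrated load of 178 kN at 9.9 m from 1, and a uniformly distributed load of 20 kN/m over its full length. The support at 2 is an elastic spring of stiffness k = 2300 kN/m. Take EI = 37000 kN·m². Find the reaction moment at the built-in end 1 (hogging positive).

M_1 = 532.3 kN·m

Take the reaction at 2 as the redundant and release it; the primary structure is a cantilever fixed at 1.
Free-end deflection of the primary structure under the applied loading (downward +):
  clockwise couple 117 at a = 2.75: M₀a(2L − a)/(2EI) = 3097/EI
  point load 178 at a = 9.9: Pa²(3L − a)/(6EI) = 67166/EI
  UDL 20: wL⁴/(8EI) = 36602/EI
  δ_0 = 106866/EI
Flexibility coefficient — unit upward force at 2: δ_{22} = L³/(3EI) = 443.7/EI.
With EI = 37000 kN·m²: δ_0 = 2.8883 m and δ_{22} = 0.011991 m/kN.
Compatibility — the spring shortens by R_2/k under the reaction it provides: δ_0 − R_2·δ_{22} = R_2/k. With 1/k = 0.000435 m/kN, R_2 = δ_0 / (δ_{22} + 1/k) = 2.8883 / (0.011991 + 0.000435) = 232.4 kN.
Moment equilibrium about 1: M_1 = Σ(load moments about 1) − R_2·L = 3089 − 232.4×11 = 532.3 kN·m.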